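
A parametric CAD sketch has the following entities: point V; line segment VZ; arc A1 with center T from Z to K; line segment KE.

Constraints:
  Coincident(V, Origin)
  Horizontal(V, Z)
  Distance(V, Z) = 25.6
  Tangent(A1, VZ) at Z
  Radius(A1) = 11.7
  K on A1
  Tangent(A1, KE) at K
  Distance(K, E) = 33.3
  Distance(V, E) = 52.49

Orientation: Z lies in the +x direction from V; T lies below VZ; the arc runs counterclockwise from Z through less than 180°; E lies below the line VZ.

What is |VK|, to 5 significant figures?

20.699

Checks: |TK| = 11.70 ✓; ∠(TK, KE) = 90.00° ✓; |KE| = 33.30 ✓; |VE| = 52.49 ✓.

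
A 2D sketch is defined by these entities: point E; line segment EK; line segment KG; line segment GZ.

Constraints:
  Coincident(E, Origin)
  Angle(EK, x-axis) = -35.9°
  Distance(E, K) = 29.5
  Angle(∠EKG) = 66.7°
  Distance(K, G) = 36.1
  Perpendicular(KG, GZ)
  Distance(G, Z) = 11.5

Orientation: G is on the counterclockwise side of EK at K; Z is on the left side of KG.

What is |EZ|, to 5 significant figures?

28.984

E is at the origin; EK runs at -35.9° with length 29.5, so K = 29.5·(cos -35.9°, sin -35.9°) = (23.896, -17.298). ∠EKG = 66.7°, so KG runs at -35.9° + (180° − 66.7°) = 77.400° from the x-axis; with |KG| = 36.1, G = K + 36.1·(cos 77.400°, sin 77.400°) = (31.771, 17.933). KG ⟂ GZ; with |GZ| = 11.5 on the left of KG, Z = G + 11.5·(-0.97592, 0.21814) = (20.548, 20.441). Then |EZ| = |Z − E| = 28.984.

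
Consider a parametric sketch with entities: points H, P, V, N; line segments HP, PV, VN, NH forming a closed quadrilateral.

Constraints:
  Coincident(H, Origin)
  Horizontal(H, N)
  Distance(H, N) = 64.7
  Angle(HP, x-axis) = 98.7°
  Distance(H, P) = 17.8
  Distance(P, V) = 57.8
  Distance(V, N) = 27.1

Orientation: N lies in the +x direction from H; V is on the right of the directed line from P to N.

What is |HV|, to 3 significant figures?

46.8

H is at the origin; HN is horizontal with |HN| = 64.7 and N in +x, so N = (64.7, 0). HP runs at 98.7° with |HP| = 17.8, so P = (-2.69, 17.6). V is determined by |PV| = 57.8 and |VN| = 27.1 together: it lies at the intersection of circle(P, 57.8) and circle(N, 27.1). With |PN| = 69.7, the foot of the radical line on PN is 53.5 from P and the perpendicular offset is √(57.8² − 53.5²) = 21.8. Taking the right-of-PN solution: V = (43.6, -17.0).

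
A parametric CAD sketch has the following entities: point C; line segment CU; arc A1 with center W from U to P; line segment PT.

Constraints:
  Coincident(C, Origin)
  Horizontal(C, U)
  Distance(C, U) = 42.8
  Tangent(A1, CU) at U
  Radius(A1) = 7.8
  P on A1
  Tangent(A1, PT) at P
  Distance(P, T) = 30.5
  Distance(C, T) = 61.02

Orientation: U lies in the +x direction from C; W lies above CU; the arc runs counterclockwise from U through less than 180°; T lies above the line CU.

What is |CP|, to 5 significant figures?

51.293

C is at the origin; CU is horizontal with |CU| = 42.8 and U on the +x side, so U = (42.800, 0.0000). Since A1 is tangent to CU there, WU ⟂ CU, so W = U + (0, 7.8) = (42.800, 7.8000). Since WP ⟂ PT (tangency), |WT| = √(7.8² + 30.5²) = 31.482 regardless of where P sits on A1. So T lies on both circle(C, 61.02) and circle(W, 31.482); the above-CU intersection is T = (46.921, 39.011). P is the foot of the tangent from T: P = (50.545, 8.7267).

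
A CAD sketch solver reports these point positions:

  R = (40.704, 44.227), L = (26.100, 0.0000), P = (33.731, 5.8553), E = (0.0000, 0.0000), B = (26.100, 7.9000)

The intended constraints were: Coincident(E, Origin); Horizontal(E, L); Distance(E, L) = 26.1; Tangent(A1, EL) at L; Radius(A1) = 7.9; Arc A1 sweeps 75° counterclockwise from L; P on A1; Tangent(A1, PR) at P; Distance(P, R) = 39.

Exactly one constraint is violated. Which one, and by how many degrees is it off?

Tangent(A1, PR) at P — off by 4.70°.

E = (0.00, 0.00) ✓; E.y = 0.00, L.y = 0.00 ✓; |EL| = 26.10 ✓; ∠(BL, LE) = 90.00° ✓; |BL| = 7.900 ✓; bearing(B→P) − bearing(B→L) = 75.00° ✓; |BP| = 7.900 ✓; ∠(BP, PR) = 85.30° ✗; |PR| = 39.00 ✓.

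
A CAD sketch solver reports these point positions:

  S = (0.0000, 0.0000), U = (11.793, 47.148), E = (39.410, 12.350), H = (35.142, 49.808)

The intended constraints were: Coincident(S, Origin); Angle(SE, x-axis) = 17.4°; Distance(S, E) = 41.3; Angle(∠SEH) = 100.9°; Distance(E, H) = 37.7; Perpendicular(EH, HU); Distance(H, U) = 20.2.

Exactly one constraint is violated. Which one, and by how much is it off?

Distance(H, U) = 20.2 — off by 3.30.

S = (0.00, 0.00) ✓; SE at 17.40° ✓; |SE| = 41.30 ✓; ∠SEH = 100.9° ✓; |EH| = 37.70 ✓; ∠(EH, HU) = 90.00° ✓; |HU| = 23.50 ✗.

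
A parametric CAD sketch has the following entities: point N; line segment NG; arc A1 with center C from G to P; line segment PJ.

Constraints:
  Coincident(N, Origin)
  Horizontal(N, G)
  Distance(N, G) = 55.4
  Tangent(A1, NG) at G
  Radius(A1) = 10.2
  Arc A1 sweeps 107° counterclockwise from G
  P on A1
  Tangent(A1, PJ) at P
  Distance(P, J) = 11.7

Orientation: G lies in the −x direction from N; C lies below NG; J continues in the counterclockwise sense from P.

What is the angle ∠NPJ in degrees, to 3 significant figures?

84.4°

N is at the origin; N and G share the same y with |NG| = 55.4 and G on the −x side, so G = (-55.4, 0.00). Since A1 is tangent to NG there, CG ⟂ NG, so C = G + (0, -10.2) = (-55.4, -10.2). On A1, G sits at bearing 90° from C; a 107° counterclockwise sweep puts P at bearing 197°, so P = C + 10.2·(cos 197°, sin 197°) = (-65.2, -13.2). Since A1 is tangent to PJ there, CP ⟂ PJ, so PJ runs along (−sin 197°, cos 197°); with |PJ| = 11.7, J = (-61.7, -24.4). Then cos ∠NPJ = PN·PJ / (|PN||PJ|), giving 84.4°.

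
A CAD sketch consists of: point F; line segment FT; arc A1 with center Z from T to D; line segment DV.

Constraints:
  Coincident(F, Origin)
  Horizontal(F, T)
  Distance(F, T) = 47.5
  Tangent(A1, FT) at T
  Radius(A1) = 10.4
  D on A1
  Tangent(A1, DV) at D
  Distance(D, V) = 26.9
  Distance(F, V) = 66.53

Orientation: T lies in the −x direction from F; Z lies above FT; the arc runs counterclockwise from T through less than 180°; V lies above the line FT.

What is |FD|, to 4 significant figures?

42.25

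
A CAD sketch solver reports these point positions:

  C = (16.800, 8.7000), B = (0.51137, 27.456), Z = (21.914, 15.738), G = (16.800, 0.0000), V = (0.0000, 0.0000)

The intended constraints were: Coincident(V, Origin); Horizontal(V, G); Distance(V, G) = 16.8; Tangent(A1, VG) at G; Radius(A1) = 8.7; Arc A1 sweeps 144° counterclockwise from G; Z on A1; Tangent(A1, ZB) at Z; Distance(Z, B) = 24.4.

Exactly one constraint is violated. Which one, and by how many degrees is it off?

Tangent(A1, ZB) at Z — off by 7.30°.

V = (0.00, 0.00) ✓; V.y = 0.00, G.y = 0.00 ✓; |VG| = 16.80 ✓; ∠(CG, GV) = 90.00° ✓; |CG| = 8.700 ✓; bearing(C→Z) − bearing(C→G) = 144.0° ✓; |CZ| = 8.700 ✓; ∠(CZ, ZB) = 82.70° ✗; |ZB| = 24.40 ✓.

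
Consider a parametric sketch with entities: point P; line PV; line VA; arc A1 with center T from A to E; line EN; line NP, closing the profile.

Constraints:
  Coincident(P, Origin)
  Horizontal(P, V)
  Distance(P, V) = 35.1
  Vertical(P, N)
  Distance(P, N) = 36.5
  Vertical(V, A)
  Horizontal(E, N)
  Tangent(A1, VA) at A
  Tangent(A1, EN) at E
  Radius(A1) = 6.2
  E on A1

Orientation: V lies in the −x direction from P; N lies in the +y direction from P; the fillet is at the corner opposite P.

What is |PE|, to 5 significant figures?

46.556

P is at the origin; PV is horizontal with |PV| = 35.1 and V on the −x side, so V = (-35.100, 0.0000). P and N share the same x with |PN| = 36.5 and N on the +y side, so N = (0.0000, 36.500). The virtual corner opposite P is at (-35.100, 36.500). Since A1 is tangent to VA there, TA ⟂ VA and since A1 is tangent to EN there, TE ⟂ EN, with radius 6.2, so the center T sits 6.2 in from both sides at T = (-28.900, 30.300). That places the tangent points at A = (-35.100, 30.300) on VA and E = (-28.900, 36.500) on EN. Then |PE| = |E − P| = 46.556.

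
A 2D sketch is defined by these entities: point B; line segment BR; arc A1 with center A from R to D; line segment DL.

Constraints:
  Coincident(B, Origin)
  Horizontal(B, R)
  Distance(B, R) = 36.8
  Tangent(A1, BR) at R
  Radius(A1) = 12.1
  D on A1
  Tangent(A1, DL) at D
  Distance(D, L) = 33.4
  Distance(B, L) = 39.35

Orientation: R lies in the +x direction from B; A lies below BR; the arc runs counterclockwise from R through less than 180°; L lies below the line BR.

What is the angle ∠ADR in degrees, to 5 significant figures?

57.232°

Checks: |BR| = 36.80 ✓; |AD| = 12.10 ✓; ∠(AD, DL) = 90.00° ✓; |DL| = 33.40 ✓; |BL| = 39.35 ✓.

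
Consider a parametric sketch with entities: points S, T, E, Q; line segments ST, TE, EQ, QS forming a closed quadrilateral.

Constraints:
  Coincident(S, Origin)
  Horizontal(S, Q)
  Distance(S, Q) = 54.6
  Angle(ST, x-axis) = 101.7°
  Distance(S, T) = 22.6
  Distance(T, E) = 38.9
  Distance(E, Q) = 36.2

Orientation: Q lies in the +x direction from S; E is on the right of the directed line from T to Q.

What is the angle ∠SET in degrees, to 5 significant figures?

28.295°

Checks: |TE| = 38.90 ✓; |EQ| = 36.20 ✓.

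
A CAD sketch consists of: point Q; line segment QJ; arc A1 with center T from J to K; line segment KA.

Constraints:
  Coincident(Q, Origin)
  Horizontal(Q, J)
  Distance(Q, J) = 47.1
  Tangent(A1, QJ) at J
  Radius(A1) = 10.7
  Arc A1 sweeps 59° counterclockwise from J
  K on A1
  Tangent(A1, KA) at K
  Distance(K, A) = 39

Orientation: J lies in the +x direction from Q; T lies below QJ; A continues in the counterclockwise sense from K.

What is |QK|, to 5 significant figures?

38.282

Q is at the origin; QJ is horizontal with |QJ| = 47.1 and J on the +x side, so J = (47.100, 0.0000). Since A1 is tangent to QJ there, TJ ⟂ QJ, so T = J + (0, -10.7) = (47.100, -10.700). On A1, J sits at bearing 90° from T; a 59° counterclockwise sweep puts K at bearing 149°, so K = T + 10.7·(cos 149°, sin 149°) = (37.928, -5.1891). Then |QK| = |K − Q| = 38.282.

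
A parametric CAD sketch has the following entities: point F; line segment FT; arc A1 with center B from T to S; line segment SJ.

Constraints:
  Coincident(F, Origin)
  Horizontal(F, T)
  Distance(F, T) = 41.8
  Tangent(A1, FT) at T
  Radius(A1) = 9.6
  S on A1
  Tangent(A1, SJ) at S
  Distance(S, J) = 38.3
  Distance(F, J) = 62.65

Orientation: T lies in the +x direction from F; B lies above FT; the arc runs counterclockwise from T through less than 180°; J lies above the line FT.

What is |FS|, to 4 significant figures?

52.46

F is at the origin; FT is horizontal with |FT| = 41.8 and T on the +x side, so T = (41.80, 0.000). The tangent condition forces BT to be normal to FT, so B = T + (0, 9.6) = (41.80, 9.600). Since BS ⟂ SJ (tangency), |BJ| = √(9.6² + 38.3²) = 39.48 regardless of where S sits on A1. So J lies on both circle(F, 62.65) and circle(B, 39.48); the above-FT intersection is J = (39.05, 48.99). S is the foot of the tangent from J: S = (50.93, 12.58).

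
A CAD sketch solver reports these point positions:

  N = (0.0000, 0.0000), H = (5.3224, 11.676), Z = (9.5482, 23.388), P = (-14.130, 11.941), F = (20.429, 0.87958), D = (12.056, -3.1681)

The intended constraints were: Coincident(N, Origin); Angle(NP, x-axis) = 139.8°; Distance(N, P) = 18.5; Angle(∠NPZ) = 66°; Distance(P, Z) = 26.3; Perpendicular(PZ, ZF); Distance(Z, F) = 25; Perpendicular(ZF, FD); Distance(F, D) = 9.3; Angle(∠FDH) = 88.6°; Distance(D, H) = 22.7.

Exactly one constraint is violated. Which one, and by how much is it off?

Distance(D, H) = 22.7 — off by 6.40.

N = (0.00, 0.00) ✓; NP at 139.8° ✓; |NP| = 18.50 ✓; ∠NPZ = 66.00° ✓; |PZ| = 26.30 ✓; ∠(PZ, ZF) = 90.00° ✓; |ZF| = 25.00 ✓; ∠(ZF, FD) = 90.00° ✓; |FD| = 9.300 ✓; ∠FDH = 88.60° ✓; |DH| = 16.30 ✗.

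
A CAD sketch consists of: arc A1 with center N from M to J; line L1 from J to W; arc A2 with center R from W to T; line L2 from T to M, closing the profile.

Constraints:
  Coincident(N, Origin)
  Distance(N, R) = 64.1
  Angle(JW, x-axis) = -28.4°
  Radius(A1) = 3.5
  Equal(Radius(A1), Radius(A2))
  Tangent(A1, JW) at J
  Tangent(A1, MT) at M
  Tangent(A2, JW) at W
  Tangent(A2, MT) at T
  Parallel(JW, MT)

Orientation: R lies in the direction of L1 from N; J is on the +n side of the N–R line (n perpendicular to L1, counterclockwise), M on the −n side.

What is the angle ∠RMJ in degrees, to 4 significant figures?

86.87°

The slot axis is L1's direction at -28.4°, so u = (cos -28.4°, sin -28.4°) = (0.8796, -0.4756) and n = (−sin -28.4°, cos -28.4°) = (0.4756, 0.8796). N is at the origin and R lies 64.1 along u from N, so R = 64.1·u = (56.39, -30.49). Tangency of A1 to both parallel lines with radius 3.5 puts J and M at N ± 3.5·n: J = (1.665, 3.079), M = (-1.665, -3.079). Then cos ∠RMJ = MR·MJ / (|MR||MJ|), giving 86.87°.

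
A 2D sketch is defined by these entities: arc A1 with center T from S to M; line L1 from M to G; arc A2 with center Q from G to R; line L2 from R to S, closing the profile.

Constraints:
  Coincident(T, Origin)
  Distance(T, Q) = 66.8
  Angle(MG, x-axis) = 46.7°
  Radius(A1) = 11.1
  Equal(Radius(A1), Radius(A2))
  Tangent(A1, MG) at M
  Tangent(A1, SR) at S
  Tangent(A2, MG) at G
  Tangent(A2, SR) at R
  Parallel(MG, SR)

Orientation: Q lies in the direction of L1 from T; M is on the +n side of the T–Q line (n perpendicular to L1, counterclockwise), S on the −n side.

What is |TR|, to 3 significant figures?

67.7

The slot axis is L1's direction at 46.7°, so u = (cos 46.7°, sin 46.7°) = (0.686, 0.728) and n = (−sin 46.7°, cos 46.7°) = (-0.728, 0.686). T is at the origin and Q lies 66.8 along u from T, so Q = 66.8·u = (45.8, 48.6). Tangency of A1 to both parallel lines with radius 11.1 puts M and S at T ± 11.1·n: M = (-8.08, 7.61), S = (8.08, -7.61). Equal radii place G and R the same way about Q: G = Q + 11.1·n = (37.7, 56.2), R = Q − 11.1·n = (53.9, 41.0). Then |TR| = |R − T| = 67.7.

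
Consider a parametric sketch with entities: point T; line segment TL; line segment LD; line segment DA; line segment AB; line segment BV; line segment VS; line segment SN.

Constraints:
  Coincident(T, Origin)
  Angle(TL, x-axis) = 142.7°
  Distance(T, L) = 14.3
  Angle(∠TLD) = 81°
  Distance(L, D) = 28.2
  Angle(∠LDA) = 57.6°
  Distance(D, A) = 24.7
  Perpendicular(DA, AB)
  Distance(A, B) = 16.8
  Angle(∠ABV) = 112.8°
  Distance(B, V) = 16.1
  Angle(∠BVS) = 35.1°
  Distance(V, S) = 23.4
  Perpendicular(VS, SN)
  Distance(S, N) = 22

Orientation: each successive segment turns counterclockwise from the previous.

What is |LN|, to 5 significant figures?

27.311

T is at the origin; TL runs at 142.7° with length 14.3, so L = (-11.375, 8.6656). ∠TLD = 81.0° gives LD at -118.30° from the x-axis; with |LD| = 28.2, D = (-24.745, -16.164). ∠LDA = 57.6° gives DA at 4.1000° from the x-axis; with |DA| = 24.7, A = (-0.10777, -14.398). The perpendicularity gives AB at right angles to DA, so AB runs at 94.100°; with |AB| = 16.8, B = (-1.3089, 2.3592). ∠ABV = 112.8° gives BV at 161.30° from the x-axis; with |BV| = 16.1, V = (-16.559, 7.5210). ∠BVS = 35.1° gives VS at -53.800° from the x-axis; with |VS| = 23.4, S = (-2.7388, -11.362). The perpendicularity gives SN at right angles to VS, so SN runs at 36.200°; with |SN| = 22.0, N = (15.014, 1.6315). Then |LN| = |N − L| = 27.311.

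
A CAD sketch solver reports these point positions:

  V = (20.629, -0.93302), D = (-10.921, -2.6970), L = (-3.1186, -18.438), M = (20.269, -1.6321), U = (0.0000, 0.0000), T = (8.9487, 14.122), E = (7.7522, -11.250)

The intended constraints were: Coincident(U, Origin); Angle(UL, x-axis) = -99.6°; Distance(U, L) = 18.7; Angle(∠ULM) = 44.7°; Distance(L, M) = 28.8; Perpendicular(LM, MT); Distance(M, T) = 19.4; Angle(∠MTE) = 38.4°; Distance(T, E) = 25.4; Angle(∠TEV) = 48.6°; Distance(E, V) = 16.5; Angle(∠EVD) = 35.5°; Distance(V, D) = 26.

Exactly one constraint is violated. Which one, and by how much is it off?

Distance(V, D) = 26 — off by 5.60.

U = (0.00, 0.00) ✓; UL at -99.60° ✓; |UL| = 18.70 ✓; ∠ULM = 44.70° ✓; |LM| = 28.80 ✓; ∠(LM, MT) = 90.00° ✓; |MT| = 19.40 ✓; ∠MTE = 38.40° ✓; |TE| = 25.40 ✓; ∠TEV = 48.60° ✓; |EV| = 16.50 ✓; ∠EVD = 35.50° ✓; |VD| = 31.60 ✗.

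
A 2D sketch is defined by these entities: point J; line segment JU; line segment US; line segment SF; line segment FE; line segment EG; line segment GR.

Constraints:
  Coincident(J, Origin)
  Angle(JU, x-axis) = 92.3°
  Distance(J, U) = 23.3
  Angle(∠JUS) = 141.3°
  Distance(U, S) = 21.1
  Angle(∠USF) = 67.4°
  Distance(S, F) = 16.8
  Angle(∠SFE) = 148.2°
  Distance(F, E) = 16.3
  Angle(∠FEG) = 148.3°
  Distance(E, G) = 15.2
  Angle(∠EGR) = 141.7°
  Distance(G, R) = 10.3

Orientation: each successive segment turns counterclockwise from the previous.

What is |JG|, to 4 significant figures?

12.28

J is at the origin; JU runs at 92.3° with length 23.3, so U = (-0.9351, 23.28). ∠JUS = 141.3° gives US at 131.0° from the x-axis; with |US| = 21.1, S = (-14.78, 39.21). ∠USF = 67.4° gives SF at -116.4° from the x-axis; with |SF| = 16.8, F = (-22.25, 24.16). ∠SFE = 148.2° gives FE at -84.60° from the x-axis; with |FE| = 16.3, E = (-20.71, 7.930). ∠FEG = 148.3° gives EG at -52.90° from the x-axis; with |EG| = 15.2, G = (-11.55, -4.193). Then |JG| = |G − J| = 12.28.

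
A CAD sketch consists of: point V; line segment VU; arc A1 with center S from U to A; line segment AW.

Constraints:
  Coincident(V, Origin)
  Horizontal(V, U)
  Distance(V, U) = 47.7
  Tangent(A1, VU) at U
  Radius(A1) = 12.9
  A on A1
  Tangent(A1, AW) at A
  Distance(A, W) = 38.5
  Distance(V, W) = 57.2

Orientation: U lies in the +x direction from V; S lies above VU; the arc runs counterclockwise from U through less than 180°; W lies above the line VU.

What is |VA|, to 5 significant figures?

60.901

V is at the origin; V and U share the same y with |VU| = 47.7 and U on the +x side, so U = (47.700, 0.0000). A1 meets VU tangentially, so SU is at right angles to VU, so S = U + (0, 12.9) = (47.700, 12.900). Since SA ⟂ AW (tangency), |SW| = √(12.9² + 38.5²) = 40.604 regardless of where A sits on A1. So W lies on both circle(V, 57.2) and circle(S, 40.604); the above-VU intersection is W = (29.328, 49.109). A is the foot of the tangent from W: A = (56.753, 22.089).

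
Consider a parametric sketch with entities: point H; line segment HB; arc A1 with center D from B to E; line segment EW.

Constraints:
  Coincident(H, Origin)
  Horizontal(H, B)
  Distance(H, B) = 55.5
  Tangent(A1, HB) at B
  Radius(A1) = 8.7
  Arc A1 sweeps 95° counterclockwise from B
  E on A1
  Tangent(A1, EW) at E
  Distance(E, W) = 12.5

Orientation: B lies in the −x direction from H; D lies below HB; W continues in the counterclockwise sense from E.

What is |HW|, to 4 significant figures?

66.77

On A1, B sits at bearing 90° from D; a 95° counterclockwise sweep puts E at bearing 185°, so E = D + 8.7·(cos 185°, sin 185°) = (-64.17, -9.458). The tangent condition forces DE to be normal to EW, so EW runs along (−sin 185°, cos 185°); with |EW| = 12.5, W = (-63.08, -21.91). Then |HW| = |W − H| = 66.77.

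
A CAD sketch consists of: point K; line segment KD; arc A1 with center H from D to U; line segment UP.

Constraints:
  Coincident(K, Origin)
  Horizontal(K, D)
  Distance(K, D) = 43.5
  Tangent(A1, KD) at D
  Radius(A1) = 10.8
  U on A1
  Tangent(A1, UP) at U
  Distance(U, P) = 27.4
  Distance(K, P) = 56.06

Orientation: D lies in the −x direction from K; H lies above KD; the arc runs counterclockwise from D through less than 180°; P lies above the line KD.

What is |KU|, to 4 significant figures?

35.57

K is at the origin; K and D share the same y with |KD| = 43.5 and D on the −x side, so D = (-43.50, 0.000). A1 meets KD tangentially, so HD is at right angles to KD, so H = D + (0, 10.8) = (-43.50, 10.80). Since HU ⟂ UP (tangency), |HP| = √(10.8² + 27.4²) = 29.45 regardless of where U sits on A1. So P lies on both circle(K, 56.06) and circle(H, 29.45); the above-KD intersection is P = (-39.32, 39.95). U is the foot of the tangent from P: U = (-32.99, 13.30).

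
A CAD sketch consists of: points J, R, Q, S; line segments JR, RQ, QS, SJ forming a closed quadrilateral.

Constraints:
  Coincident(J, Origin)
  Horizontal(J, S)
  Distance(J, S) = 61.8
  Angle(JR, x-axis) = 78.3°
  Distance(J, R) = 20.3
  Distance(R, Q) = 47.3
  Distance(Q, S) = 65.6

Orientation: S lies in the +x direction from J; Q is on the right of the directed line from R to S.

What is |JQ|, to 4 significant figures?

27.47

J is at the origin; J and S share the same y with |JS| = 61.8 and S in +x, so S = (61.8, 0). JR runs at 78.3° with |JR| = 20.3, so R = (4.117, 19.88). Q is determined by |RQ| = 47.3 and |QS| = 65.6 together: it lies at the intersection of circle(R, 47.3) and circle(S, 65.6). With |RS| = 61.01, the foot of the radical line on RS is 13.57 from R and the perpendicular offset is √(47.3² − 13.57²) = 45.31. Taking the right-of-RS solution: Q = (2.188, -27.38).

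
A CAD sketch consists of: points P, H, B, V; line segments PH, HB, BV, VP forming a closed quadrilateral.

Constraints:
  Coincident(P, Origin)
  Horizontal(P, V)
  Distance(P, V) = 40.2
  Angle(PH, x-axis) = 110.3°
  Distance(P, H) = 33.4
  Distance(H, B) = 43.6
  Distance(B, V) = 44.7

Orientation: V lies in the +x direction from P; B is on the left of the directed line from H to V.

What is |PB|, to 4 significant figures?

53.05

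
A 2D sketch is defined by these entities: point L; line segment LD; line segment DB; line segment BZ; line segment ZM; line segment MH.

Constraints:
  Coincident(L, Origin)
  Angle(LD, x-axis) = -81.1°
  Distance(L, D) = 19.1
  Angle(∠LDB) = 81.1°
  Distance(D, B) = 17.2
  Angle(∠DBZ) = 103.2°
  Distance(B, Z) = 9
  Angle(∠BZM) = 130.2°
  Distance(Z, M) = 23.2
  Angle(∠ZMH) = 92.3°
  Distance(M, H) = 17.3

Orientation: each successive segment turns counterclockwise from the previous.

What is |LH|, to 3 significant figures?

11.9

L is at the origin; LD runs at -81.1° with length 19.1, so D = (2.95, -18.9). ∠LDB = 81.1° gives DB at 17.8° from the x-axis; with |DB| = 17.2, B = (19.3, -13.6). ∠DBZ = 103.2° gives BZ at 94.6° from the x-axis; with |BZ| = 9.0, Z = (18.6, -4.64). ∠BZM = 130.2° gives ZM at 144° from the x-axis; with |ZM| = 23.2, M = (-0.254, 8.86). ∠ZMH = 92.3° gives MH at -128° from the x-axis; with |MH| = 17.3, H = (-10.9, -4.79). Then |LH| = |H − L| = 11.9.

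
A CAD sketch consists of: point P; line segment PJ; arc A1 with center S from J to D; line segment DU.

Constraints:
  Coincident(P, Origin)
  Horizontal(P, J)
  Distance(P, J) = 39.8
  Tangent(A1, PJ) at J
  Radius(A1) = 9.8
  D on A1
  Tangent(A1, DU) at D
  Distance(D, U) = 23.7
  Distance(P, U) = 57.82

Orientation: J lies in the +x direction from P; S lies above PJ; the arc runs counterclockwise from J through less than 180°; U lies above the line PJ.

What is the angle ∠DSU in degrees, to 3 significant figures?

67.5°

P is at the origin; PJ is horizontal with |PJ| = 39.8 and J on the +x side, so J = (39.8, 0.00). The tangent condition forces SJ to be normal to PJ, so S = J + (0, 9.8) = (39.8, 9.80). Since SD ⟂ DU (tangency), |SU| = √(9.8² + 23.7²) = 25.6 regardless of where D sits on A1. So U lies on both circle(P, 57.82) and circle(S, 25.6); the above-PJ intersection is U = (46.3, 34.6). D is the foot of the tangent from U: D = (49.5, 11.1).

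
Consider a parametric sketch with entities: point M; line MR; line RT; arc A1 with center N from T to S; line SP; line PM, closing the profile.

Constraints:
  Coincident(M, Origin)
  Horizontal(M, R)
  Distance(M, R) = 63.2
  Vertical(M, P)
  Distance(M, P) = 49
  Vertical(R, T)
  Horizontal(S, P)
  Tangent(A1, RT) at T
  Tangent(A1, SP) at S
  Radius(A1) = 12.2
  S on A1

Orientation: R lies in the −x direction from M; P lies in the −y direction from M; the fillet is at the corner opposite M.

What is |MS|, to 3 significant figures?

70.7

The virtual corner opposite M is at (-63.2, -49.0). The tangent condition forces NT to be normal to RT and A1 meets SP tangentially, so NS is at right angles to SP, with radius 12.2, so the center N sits 12.2 in from both sides at N = (-51.0, -36.8). That places the tangent points at T = (-63.2, -36.8) on RT and S = (-51.0, -49.0) on SP. Then |MS| = |S − M| = 70.7.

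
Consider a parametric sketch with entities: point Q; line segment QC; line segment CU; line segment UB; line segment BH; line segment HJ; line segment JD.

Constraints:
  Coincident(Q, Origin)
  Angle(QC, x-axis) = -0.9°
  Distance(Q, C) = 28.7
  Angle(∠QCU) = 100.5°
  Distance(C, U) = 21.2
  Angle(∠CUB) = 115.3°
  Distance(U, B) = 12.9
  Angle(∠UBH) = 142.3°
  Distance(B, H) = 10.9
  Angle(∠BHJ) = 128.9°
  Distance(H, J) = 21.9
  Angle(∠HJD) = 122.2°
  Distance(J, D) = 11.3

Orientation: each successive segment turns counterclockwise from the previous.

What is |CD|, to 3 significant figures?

26.7

∠BHJ = 128.9° gives HJ at -128° from the x-axis; with |HJ| = 21.9, J = (-1.81, 10.6). ∠HJD = 122.2° gives JD at -70.1° from the x-axis; with |JD| = 11.3, D = (2.04, -0.0561). Then |CD| = |D − C| = 26.7.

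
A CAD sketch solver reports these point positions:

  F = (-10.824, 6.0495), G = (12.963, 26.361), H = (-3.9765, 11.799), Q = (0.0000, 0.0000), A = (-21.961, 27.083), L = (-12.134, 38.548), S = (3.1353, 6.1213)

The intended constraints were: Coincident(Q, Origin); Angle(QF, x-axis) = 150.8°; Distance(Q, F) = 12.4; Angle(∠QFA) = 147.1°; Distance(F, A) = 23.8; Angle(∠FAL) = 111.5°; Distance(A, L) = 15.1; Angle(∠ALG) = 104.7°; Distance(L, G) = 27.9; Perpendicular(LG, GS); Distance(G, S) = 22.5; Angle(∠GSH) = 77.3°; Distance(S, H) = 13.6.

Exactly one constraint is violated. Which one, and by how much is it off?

Distance(S, H) = 13.6 — off by 4.50.

Q = (0.00, 0.00) ✓; QF at 150.8° ✓; |QF| = 12.40 ✓; ∠QFA = 147.1° ✓; |FA| = 23.80 ✓; ∠FAL = 111.5° ✓; |AL| = 15.10 ✓; ∠ALG = 104.7° ✓; |LG| = 27.90 ✓; ∠(LG, GS) = 90.00° ✓; |GS| = 22.50 ✓; ∠GSH = 77.30° ✓; |SH| = 9.100 ✗.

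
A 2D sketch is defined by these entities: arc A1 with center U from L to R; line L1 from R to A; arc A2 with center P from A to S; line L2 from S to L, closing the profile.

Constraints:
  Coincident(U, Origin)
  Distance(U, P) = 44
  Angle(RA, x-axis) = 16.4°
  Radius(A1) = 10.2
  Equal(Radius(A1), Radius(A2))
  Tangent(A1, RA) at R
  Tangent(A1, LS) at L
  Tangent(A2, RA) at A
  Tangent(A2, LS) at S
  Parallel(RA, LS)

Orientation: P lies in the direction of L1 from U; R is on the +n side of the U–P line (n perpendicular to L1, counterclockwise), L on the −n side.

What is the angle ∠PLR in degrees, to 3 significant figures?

76.9°

The slot axis is L1's direction at 16.4°, so u = (cos 16.4°, sin 16.4°) = (0.959, 0.282) and n = (−sin 16.4°, cos 16.4°) = (-0.282, 0.959). U is at the origin and P lies 44.0 along u from U, so P = 44.0·u = (42.2, 12.4). Tangency of A1 to both parallel lines with radius 10.2 puts R and L at U ± 10.2·n: R = (-2.88, 9.79), L = (2.88, -9.79). Then cos ∠PLR = LP·LR / (|LP||LR|), giving 76.9°.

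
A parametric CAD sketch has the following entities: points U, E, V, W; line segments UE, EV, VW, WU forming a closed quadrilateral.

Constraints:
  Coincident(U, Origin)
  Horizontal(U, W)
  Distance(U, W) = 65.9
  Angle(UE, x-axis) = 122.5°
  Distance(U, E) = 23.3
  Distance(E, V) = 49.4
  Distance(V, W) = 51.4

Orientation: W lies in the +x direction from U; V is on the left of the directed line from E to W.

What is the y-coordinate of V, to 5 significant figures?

39.320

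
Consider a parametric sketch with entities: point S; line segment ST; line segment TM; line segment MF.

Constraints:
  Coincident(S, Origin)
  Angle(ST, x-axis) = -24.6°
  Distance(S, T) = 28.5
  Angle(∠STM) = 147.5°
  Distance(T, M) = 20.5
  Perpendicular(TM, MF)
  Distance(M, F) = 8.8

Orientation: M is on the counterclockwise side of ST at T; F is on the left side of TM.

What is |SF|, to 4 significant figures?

45.01

S is at the origin; ST runs at -24.6° with length 28.5, so T = 28.5·(cos -24.6°, sin -24.6°) = (25.91, -11.86). ∠STM = 147.5°, so TM runs at -24.6° + (180° − 147.5°) = 7.900° from the x-axis; with |TM| = 20.5, M = T + 20.5·(cos 7.900°, sin 7.900°) = (46.22, -9.046). TM is perpendicular to MF; with |MF| = 8.8 on the left of TM, F = M + 8.8·(-0.1374, 0.9905) = (45.01, -0.3299). Then |SF| = |F − S| = 45.01.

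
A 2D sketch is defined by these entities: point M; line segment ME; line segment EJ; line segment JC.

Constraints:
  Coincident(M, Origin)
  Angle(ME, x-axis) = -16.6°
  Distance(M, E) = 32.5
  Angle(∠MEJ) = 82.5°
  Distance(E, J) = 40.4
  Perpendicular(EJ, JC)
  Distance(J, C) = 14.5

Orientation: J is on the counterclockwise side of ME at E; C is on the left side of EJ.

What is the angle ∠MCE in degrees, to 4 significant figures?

45.85°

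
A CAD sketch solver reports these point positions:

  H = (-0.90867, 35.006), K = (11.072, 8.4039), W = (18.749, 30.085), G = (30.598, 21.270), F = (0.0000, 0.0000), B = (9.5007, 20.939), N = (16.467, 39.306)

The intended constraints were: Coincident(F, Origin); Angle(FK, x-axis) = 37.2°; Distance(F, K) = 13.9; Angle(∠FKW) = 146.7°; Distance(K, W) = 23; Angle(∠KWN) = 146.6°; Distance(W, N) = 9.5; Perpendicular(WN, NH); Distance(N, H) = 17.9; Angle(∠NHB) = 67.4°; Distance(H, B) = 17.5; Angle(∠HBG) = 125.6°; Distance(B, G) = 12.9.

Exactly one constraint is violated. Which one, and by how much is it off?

Distance(B, G) = 12.9 — off by 8.20.

F = (0.00, 0.00) ✓; FK at 37.20° ✓; |FK| = 13.90 ✓; ∠FKW = 146.7° ✓; |KW| = 23.00 ✓; ∠KWN = 146.6° ✓; |WN| = 9.499 ✓; ∠(WN, NH) = 90.00° ✓; |NH| = 17.90 ✓; ∠NHB = 67.40° ✓; |HB| = 17.50 ✓; ∠HBG = 125.6° ✓; |BG| = 21.10 ✗.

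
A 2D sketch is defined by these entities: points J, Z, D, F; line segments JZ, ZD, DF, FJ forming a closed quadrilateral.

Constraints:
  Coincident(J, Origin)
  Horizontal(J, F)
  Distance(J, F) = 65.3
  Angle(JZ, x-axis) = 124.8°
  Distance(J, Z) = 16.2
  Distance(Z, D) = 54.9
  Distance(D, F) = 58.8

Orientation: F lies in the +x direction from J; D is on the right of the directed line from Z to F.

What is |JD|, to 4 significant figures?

38.80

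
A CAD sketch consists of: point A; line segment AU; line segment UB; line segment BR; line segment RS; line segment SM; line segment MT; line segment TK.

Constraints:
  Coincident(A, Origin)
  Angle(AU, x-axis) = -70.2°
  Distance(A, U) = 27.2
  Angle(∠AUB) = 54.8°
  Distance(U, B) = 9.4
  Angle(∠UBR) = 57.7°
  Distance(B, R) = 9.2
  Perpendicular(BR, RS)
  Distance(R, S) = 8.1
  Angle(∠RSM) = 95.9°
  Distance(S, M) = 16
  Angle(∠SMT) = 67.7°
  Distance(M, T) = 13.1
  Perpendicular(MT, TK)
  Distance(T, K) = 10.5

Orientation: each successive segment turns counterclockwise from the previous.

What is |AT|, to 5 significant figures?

23.380

A is at the origin; AU runs at -70.2° with length 27.2, so U = (9.2137, -25.592). ∠AUB = 54.8° gives UB at 55.000° from the x-axis; with |UB| = 9.4, B = (14.605, -17.892). ∠UBR = 57.7° gives BR at 177.30° from the x-axis; with |BR| = 9.2, R = (5.4155, -17.459). BR ⟂ RS, so RS runs at -92.700°; with |RS| = 8.1, S = (5.0339, -25.550). ∠RSM = 95.9° gives SM at -8.6000° from the x-axis; with |SM| = 16.0, M = (20.854, -27.942). ∠SMT = 67.7° gives MT at 103.70° from the x-axis; with |MT| = 13.1, T = (17.751, -15.215). Then |AT| = |T − A| = 23.380.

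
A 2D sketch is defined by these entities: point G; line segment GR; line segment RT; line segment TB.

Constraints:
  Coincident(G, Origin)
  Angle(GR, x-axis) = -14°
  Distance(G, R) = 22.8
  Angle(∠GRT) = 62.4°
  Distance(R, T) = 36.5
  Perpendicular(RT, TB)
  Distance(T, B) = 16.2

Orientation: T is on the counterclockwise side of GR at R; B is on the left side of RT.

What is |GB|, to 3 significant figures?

26.2

G is at the origin; GR runs at -14.0° with length 22.8, so R = 22.8·(cos -14.0°, sin -14.0°) = (22.1, -5.52). ∠GRT = 62.4°, so RT runs at -14.0° + (180° − 62.4°) = 104° from the x-axis; with |RT| = 36.5, T = R + 36.5·(cos 104°, sin 104°) = (13.5, 30.0). RT is perpendicular to TB; with |TB| = 16.2 on the left of RT, B = T + 16.2·(-0.972, -0.235) = (-2.21, 26.2). Then |GB| = |B − G| = 26.2.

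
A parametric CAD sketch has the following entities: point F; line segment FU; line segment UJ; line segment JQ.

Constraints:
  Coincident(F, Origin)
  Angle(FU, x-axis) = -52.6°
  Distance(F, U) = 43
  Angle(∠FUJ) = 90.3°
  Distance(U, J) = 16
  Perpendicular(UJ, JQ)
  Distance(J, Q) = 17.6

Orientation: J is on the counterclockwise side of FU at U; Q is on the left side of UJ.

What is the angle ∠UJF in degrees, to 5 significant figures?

69.327°

F is at the origin; FU runs at -52.6° with length 43.0, so U = 43.0·(cos -52.6°, sin -52.6°) = (26.117, -34.160). ∠FUJ = 90.3°, so UJ runs at -52.6° + (180° − 90.3°) = 37.100° from the x-axis; with |UJ| = 16.0, J = U + 16.0·(cos 37.100°, sin 37.100°) = (38.879, -24.509). Then cos ∠UJF = JU·JF / (|JU||JF|), giving 69.327°.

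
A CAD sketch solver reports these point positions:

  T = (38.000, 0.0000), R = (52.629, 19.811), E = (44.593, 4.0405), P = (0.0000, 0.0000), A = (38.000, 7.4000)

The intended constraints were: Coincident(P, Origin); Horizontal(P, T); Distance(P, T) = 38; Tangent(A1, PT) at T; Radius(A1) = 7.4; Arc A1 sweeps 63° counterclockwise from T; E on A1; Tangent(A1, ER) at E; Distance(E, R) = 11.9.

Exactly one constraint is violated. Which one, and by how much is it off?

Distance(E, R) = 11.9 — off by 5.80.

P = (0.00, 0.00) ✓; P.y = 0.00, T.y = 0.00 ✓; |PT| = 38.00 ✓; ∠(AT, TP) = 90.00° ✓; |AT| = 7.400 ✓; bearing(A→E) − bearing(A→T) = 63.00° ✓; |AE| = 7.400 ✓; ∠(AE, ER) = 90.00° ✓; |ER| = 17.70 ✗.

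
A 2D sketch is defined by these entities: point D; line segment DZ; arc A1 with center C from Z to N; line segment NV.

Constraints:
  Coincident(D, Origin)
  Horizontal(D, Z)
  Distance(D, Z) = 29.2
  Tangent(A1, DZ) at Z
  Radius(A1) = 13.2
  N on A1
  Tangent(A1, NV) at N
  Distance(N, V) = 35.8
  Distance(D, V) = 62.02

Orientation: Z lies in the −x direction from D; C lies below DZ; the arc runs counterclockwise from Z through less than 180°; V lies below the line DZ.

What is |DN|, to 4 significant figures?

44.98

Checks: |CN| = 13.20 ✓; ∠(CN, NV) = 90.00° ✓; |NV| = 35.80 ✓; |DV| = 62.02 ✓.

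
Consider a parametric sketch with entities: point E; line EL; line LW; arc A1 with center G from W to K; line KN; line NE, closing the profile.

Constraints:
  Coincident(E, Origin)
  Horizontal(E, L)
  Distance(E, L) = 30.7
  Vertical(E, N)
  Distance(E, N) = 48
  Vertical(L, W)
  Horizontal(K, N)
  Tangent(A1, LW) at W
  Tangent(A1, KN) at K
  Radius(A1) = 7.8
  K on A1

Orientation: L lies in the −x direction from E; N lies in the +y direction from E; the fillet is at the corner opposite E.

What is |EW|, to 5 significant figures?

50.582

E is at the origin; EL is horizontal with |EL| = 30.7 and L on the −x side, so L = (-30.700, 0.0000). EN is vertical with |EN| = 48.0 and N on the +y side, so N = (0.0000, 48.000). The virtual corner opposite E is at (-30.700, 48.000). The tangent condition forces GW to be normal to LW and since A1 is tangent to KN there, GK ⟂ KN, with radius 7.8, so the center G sits 7.8 in from both sides at G = (-22.900, 40.200). That places the tangent points at W = (-30.700, 40.200) on LW and K = (-22.900, 48.000) on KN. Then |EW| = |W − E| = 50.582.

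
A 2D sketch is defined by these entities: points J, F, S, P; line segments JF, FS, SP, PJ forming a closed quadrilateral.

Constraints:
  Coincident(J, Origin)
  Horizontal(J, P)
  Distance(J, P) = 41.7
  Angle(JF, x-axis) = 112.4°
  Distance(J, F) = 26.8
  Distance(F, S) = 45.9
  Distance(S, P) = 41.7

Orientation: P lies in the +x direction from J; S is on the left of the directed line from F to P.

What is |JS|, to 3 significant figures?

52.3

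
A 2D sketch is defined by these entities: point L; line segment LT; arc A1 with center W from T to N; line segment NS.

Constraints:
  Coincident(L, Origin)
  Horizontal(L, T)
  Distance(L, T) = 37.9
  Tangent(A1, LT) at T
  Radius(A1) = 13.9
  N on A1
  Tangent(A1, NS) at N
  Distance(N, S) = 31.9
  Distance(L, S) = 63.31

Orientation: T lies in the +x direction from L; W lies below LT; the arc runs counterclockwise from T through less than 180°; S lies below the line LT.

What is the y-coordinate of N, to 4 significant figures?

-20.42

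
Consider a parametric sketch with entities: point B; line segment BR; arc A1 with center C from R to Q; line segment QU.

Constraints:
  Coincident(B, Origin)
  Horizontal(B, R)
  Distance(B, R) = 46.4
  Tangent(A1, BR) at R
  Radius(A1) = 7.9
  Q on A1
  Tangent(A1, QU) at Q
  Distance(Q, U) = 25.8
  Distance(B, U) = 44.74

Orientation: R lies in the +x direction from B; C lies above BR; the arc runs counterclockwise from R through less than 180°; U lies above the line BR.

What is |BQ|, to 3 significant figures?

53.5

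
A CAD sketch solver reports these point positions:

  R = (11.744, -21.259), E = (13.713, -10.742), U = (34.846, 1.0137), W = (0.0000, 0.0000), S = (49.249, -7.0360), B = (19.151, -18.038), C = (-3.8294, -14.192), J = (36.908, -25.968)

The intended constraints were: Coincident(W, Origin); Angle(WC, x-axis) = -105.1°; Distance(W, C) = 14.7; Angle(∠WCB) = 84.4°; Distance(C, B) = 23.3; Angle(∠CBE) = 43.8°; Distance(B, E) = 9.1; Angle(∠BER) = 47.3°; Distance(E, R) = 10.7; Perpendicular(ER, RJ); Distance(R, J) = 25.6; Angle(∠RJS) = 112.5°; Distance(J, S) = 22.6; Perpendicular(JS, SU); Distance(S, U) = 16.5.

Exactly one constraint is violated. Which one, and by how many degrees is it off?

Perpendicular(JS, SU) — off by 3.90°.

W = (0.00, 0.00) ✓; WC at -105.1° ✓; |WC| = 14.70 ✓; ∠WCB = 84.40° ✓; |CB| = 23.30 ✓; ∠CBE = 43.80° ✓; |BE| = 9.100 ✓; ∠BER = 47.30° ✓; |ER| = 10.70 ✓; ∠(ER, RJ) = 90.00° ✓; |RJ| = 25.60 ✓; ∠RJS = 112.5° ✓; |JS| = 22.60 ✓; ∠(JS, SU) = 93.90° ✗; |SU| = 16.50 ✓.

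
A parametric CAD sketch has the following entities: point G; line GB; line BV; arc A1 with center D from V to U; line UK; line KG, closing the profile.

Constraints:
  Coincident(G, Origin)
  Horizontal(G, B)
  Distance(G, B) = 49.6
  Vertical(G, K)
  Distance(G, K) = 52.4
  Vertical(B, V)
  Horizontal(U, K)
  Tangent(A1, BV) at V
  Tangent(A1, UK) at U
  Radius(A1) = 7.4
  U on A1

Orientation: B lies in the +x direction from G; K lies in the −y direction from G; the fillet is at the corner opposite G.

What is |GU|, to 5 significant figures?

67.280

The virtual corner opposite G is at (49.600, -52.400). A1 meets BV tangentially, so DV is at right angles to BV and A1 meets UK tangentially, so DU is at right angles to UK, with radius 7.4, so the center D sits 7.4 in from both sides at D = (42.200, -45.000). That places the tangent points at V = (49.600, -45.000) on BV and U = (42.200, -52.400) on UK. Then |GU| = |U − G| = 67.280.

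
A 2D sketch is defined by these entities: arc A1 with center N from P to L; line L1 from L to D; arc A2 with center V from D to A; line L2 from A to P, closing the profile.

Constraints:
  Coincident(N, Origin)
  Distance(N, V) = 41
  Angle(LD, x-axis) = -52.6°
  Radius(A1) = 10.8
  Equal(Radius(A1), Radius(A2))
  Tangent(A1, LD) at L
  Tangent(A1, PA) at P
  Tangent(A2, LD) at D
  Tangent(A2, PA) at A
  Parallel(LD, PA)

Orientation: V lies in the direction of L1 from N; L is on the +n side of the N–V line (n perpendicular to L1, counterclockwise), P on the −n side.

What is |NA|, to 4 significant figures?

42.40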